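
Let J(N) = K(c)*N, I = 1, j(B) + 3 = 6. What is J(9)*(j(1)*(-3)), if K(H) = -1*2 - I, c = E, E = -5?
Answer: 243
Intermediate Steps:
j(B) = 3 (j(B) = -3 + 6 = 3)
c = -5
K(H) = -3 (K(H) = -1*2 - 1*1 = -2 - 1 = -3)
J(N) = -3*N
J(9)*(j(1)*(-3)) = (-3*9)*(3*(-3)) = -27*(-9) = 243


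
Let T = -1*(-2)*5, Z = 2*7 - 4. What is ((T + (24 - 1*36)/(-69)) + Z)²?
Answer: 215296/529 ≈ 406.99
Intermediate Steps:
Z = 10 (Z = 14 - 4 = 10)
T = 10 (T = 2*5 = 10)
((T + (24 - 1*36)/(-69)) + Z)² = ((10 + (24 - 1*36)/(-69)) + 10)² = ((10 + (24 - 36)*(-1/69)) + 10)² = ((10 - 12*(-1/69)) + 10)² = ((10 + 4/23) + 10)² = (234/23 + 10)² = (464/23)² = 215296/529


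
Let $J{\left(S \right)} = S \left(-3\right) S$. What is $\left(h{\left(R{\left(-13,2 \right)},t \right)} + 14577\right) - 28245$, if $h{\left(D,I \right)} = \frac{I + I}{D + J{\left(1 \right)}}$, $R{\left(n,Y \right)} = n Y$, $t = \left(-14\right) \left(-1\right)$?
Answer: $- \frac{396400}{29} \approx -13669.0$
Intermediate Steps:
$t = 14$
$J{\left(S \right)} = - 3 S^{2}$ ($J{\left(S \right)} = - 3 S S = - 3 S^{2}$)
$R{\left(n,Y \right)} = Y n$
$h{\left(D,I \right)} = \frac{2 I}{-3 + D}$ ($h{\left(D,I \right)} = \frac{I + I}{D - 3 \cdot 1^{2}} = \frac{2 I}{D - 3} = \frac{2 I}{-3 + D}$)
$\left(h{\left(R{\left(-13,2 \right)},t \right)} + 14577\right) - 28245 = \left(2 \cdot 14 \frac{1}{-3 + 2 \left(-13\right)} + 14577\right) - 28245 = \left(2 \cdot 14 \frac{1}{-3 - 26} + 14577\right) - 28245 = \left(2 \cdot 14 \frac{1}{-29} + 14577\right) - 28245 = \left(2 \cdot 14 \left(- \frac{1}{29}\right) + 14577\right) - 28245 = \left(- \frac{28}{29} + 14577\right) - 28245 = \frac{422705}{29} - 28245 = - \frac{396400}{29}$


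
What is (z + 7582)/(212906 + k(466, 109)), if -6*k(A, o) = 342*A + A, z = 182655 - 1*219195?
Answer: -86874/558799 ≈ -0.15547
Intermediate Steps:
z = -36540 (z = 182655 - 219195 = -36540)
k(A, o) = -343*A/6 (k(A, o) = -(342*A + A)/6 = -343*A/6)
(z + 7582)/(212906 + k(466, 109)) = (-36540 + 7582)/(212906 - 343/6*466) = -28958/(212906 - 79919/3) = -28958/558799/3 = -28958*3/558799 = -86874/558799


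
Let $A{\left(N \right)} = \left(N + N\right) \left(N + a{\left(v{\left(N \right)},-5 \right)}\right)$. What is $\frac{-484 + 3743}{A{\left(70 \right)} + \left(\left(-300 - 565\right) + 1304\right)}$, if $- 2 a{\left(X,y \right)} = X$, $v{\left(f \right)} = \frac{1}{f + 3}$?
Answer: $\frac{237907}{747377} \approx 0.31832$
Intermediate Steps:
$v{\left(f \right)} = \frac{1}{3 + f}$
$a{\left(X,y \right)} = - \frac{X}{2}$
$A{\left(N \right)} = 2 N \left(N - \frac{1}{2 \left(3 + N\right)}\right)$ ($A{\left(N \right)} = \left(N + N\right) \left(N - \frac{1}{2 \left(3 + N\right)}\right) = 2 N \left(N - \frac{1}{2 \left(3 + N\right)}\right)$)
$\frac{-484 + 3743}{A{\left(70 \right)} + \left(\left(-300 - 565\right) + 1304\right)} = \frac{-484 + 3743}{\frac{70 \left(-1 + 2 \cdot 70 \left(3 + 70\right)\right)}{3 + 70} + \left(\left(-300 - 565\right) + 1304\right)} = \frac{3259}{\frac{70 \left(-1 + 2 \cdot 70 \cdot 73\right)}{73} + \left(-865 + 1304\right)} = \frac{3259}{70 \cdot \frac{1}{73} \left(-1 + 10220\right) + 439} = \frac{3259}{70 \cdot \frac{1}{73} \cdot 10219 + 439} = \frac{3259}{\frac{715330}{73} + 439} = \frac{3259}{\frac{747377}{73}} = 3259 \cdot \frac{73}{747377} = \frac{237907}{747377}$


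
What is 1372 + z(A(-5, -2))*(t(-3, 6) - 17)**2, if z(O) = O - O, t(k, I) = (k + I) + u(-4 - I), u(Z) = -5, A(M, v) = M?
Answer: 1372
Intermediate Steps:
t(k, I) = -5 + I + k (t(k, I) = (k + I) - 5 = (I + k) - 5 = -5 + I + k)
z(O) = 0
1372 + z(A(-5, -2))*(t(-3, 6) - 17)**2 = 1372 + 0*((-5 + 6 - 3) - 17)**2 = 1372 + 0*(-2 - 17)**2 = 1372 + 0*(-19)**2 = 1372 + 0*361 = 1372 + 0 = 1372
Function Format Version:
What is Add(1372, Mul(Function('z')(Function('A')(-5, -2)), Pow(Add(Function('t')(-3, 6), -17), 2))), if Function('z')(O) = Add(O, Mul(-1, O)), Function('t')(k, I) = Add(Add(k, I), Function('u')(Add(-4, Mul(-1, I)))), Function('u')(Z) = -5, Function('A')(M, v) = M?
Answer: 1372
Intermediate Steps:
Function('t')(k, I) = Add(-5, I, k) (Function('t')(k, I) = Add(Add(k, I), -5) = Add(Add(I, k), -5) = Add(-5, I, k))
Function('z')(O) = 0
Add(1372, Mul(Function('z')(Function('A')(-5, -2)), Pow(Add(Function('t')(-3, 6), -17), 2))) = Add(1372, Mul(0, Pow(Add(Add(-5, 6, -3), -17), 2))) = Add(1372, Mul(0, Pow(Add(-2, -17), 2))) = Add(1372, Mul(0, Pow(-19, 2))) = Add(1372, Mul(0, 361)) = Add(1372, 0) = 1372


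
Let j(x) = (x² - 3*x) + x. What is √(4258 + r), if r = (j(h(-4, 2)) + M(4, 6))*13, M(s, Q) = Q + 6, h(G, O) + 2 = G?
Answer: √5038 ≈ 70.979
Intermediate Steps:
h(G, O) = -2 + G
j(x) = x² - 2*x
M(s, Q) = 6 + Q
r = 780 (r = ((-2 - 4)*(-2 + (-2 - 4)) + (6 + 6))*13 = (-6*(-2 - 6) + 12)*13 = (-6*(-8) + 12)*13 = (48 + 12)*13 = 60*13 = 780)
√(4258 + r) = √(4258 + 780) = √5038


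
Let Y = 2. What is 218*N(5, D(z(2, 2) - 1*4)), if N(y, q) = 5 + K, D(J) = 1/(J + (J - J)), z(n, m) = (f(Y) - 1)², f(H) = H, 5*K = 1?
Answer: 5668/5 ≈ 1133.6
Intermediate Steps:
K = ⅕ (K = (⅕)*1 = ⅕ ≈ 0.20000)
z(n, m) = 1 (z(n, m) = (2 - 1)² = 1² = 1)
D(J) = 1/J (D(J) = 1/(J + 0) = 1/J)
N(y, q) = 26/5 (N(y, q) = 5 + ⅕ = 26/5)
218*N(5, D(z(2, 2) - 1*4)) = 218*(26/5) = 5668/5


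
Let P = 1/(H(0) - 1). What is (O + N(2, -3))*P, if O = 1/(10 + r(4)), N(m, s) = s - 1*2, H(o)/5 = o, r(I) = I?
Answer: 69/14 ≈ 4.9286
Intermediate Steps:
H(o) = 5*o
P = -1 (P = 1/(5*0 - 1) = 1/(0 - 1) = 1/(-1) = -1)
N(m, s) = -2 + s (N(m, s) = s - 2 = -2 + s)
O = 1/14 (O = 1/(10 + 4) = 1/14 ≈ 0.071429)
(O + N(2, -3))*P = (1/14 + (-2 - 3))*(-1) = (1/14 - 5)*(-1) = -69/14*(-1) = 69/14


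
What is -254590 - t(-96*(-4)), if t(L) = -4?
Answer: -254586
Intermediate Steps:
-254590 - t(-96*(-4)) = -254590 - 1*(-4) = -254590 + 4 = -254586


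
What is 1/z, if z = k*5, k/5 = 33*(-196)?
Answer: -1/161700 ≈ -6.1843e-6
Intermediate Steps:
k = -32340 (k = 5*(33*(-196)) = 5*(-6468) = -32340)
z = -161700 (z = -32340*5 = -161700)
1/z = 1/(-161700) = -1/161700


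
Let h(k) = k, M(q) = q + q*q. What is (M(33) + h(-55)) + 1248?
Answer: 2315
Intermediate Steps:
M(q) = q + q²
(M(33) + h(-55)) + 1248 = (33*(1 + 33) - 55) + 1248 = (33*34 - 55) + 1248 = (1122 - 55) + 1248 = 1067 + 1248 = 2315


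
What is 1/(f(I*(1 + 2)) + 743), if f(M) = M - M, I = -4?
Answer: 1/743 ≈ 0.0013459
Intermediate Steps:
f(M) = 0
1/(f(I*(1 + 2)) + 743) = 1/(0 + 743) = 1/743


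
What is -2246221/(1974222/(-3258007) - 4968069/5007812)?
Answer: 36648188515363965164/26072536200747 ≈ 1.4056e+6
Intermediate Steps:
-2246221/(1974222/(-3258007) - 4968069/5007812) = -2246221/(1974222*(-1/3258007) - 4968069*1/5007812) = -2246221/(-1974222/3258007 - 4968069/5007812) = -2246221/(-26072536200747/16315486550684) = -2246221*(-16315486550684/26072536200747) = 36648188515363965164/26072536200747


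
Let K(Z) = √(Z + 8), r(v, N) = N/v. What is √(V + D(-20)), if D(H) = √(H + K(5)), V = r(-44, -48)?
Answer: √(132 + 121*I*√(20 - √13))/11 ≈ 1.6255 + 1.2455*I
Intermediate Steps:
K(Z) = √(8 + Z)
V = 12/11 (V = -48/(-44) = -48*(-1/44) = 12/11 ≈ 1.0909)
D(H) = √(H + √13) (D(H) = √(H + √(8 + 5)) = √(H + √13))
√(V + D(-20)) = √(12/11 + √(-20 + √13))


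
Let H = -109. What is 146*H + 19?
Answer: -15895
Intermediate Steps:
146*H + 19 = 146*(-109) + 19 = -15914 + 19 = -15895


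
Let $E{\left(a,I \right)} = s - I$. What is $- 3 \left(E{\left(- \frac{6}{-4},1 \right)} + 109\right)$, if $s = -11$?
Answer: $-291$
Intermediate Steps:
$E{\left(a,I \right)} = -11 - I$
$- 3 \left(E{\left(- \frac{6}{-4},1 \right)} + 109\right) = - 3 \left(\left(-11 - 1\right) + 109\right) = - 3 \left(-12 + 109\right) = \left(-3\right) 97 = -291$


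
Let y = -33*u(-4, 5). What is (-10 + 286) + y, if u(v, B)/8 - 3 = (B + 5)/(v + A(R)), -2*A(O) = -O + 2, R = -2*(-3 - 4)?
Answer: -1836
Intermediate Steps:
R = 14 (R = -2*(-7) = 14)
A(O) = -1 + O/2 (A(O) = -(-O + 2)/2 = -(2 - O)/2 = -1 + O/2)
u(v, B) = 24 + 8*(5 + B)/(6 + v) (u(v, B) = 24 + 8*((B + 5)/(v + (-1 + (½)*14))) = 24 + 8*((5 + B)/(v + (-1 + 7))) = 24 + 8*((5 + B)/(v + 6)) = 24 + 8*((5 + B)/(6 + v)) = 24 + 8*(5 + B)/(6 + v))
y = -2112 (y = -264*(23 + 5 + 3*(-4))/(6 - 4) = -264*(23 + 5 - 12)/2 = -264*16/2 = -33*64 = -2112)
(-10 + 286) + y = (-10 + 286) - 2112 = 276 - 2112 = -1836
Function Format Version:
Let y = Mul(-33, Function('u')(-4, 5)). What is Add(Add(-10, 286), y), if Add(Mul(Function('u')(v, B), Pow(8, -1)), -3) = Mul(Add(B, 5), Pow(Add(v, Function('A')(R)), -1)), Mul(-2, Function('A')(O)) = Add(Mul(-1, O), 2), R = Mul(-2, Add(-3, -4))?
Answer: -1836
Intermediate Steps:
R = 14 (R = Mul(-2, -7) = 14)
Function('A')(O) = Add(-1, Mul(Rational(1, 2), O)) (Function('A')(O) = Mul(Rational(-1, 2), Add(Mul(-1, O), 2)) = Mul(Rational(-1, 2), Add(2, Mul(-1, O))) = Add(-1, Mul(Rational(1, 2), O)))
Function('u')(v, B) = Add(24, Mul(8, Pow(Add(6, v), -1), Add(5, B))) (Function('u')(v, B) = Add(24, Mul(8, Mul(Add(B, 5), Pow(Add(v, Add(-1, Mul(Rational(1, 2), 14))), -1)))) = Add(24, Mul(8, Mul(Add(5, B), Pow(Add(v, Add(-1, 7)), -1)))) = Add(24, Mul(8, Mul(Add(5, B), Pow(Add(v, 6), -1)))) = Add(24, Mul(8, Mul(Add(5, B), Pow(Add(6, v), -1)))) = Add(24, Mul(8, Mul(Pow(Add(6, v), -1), Add(5, B)))) = Add(24, Mul(8, Pow(Add(6, v), -1), Add(5, B))))
y = -2112 (y = Mul(-33, Mul(8, Pow(Add(6, -4), -1), Add(23, 5, Mul(3, -4)))) = Mul(-33, Mul(8, Pow(2, -1), Add(23, 5, -12))) = Mul(-33, Mul(8, Rational(1, 2), 16)) = Mul(-33, 64) = -2112)
Add(Add(-10, 286), y) = Add(Add(-10, 286), -2112) = Add(276, -2112) = -1836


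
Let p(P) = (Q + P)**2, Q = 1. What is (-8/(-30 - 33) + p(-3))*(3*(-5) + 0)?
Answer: -1300/21 ≈ -61.905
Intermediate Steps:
p(P) = (1 + P)**2
(-8/(-30 - 33) + p(-3))*(3*(-5) + 0) = (-8/(-30 - 33) + (1 - 3)**2)*(3*(-5) + 0) = (-8/(-63) + (-2)**2)*(-15 + 0) = (-8*(-1/63) + 4)*(-15) = (8/63 + 4)*(-15) = (260/63)*(-15) = -1300/21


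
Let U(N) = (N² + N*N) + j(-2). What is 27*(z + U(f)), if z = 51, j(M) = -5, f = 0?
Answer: 1242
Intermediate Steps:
U(N) = -5 + 2*N² (U(N) = (N² + N*N) - 5 = (N² + N²) - 5 = 2*N² - 5 = -5 + 2*N²)
27*(z + U(f)) = 27*(51 + (-5 + 2*0²)) = 27*(51 + (-5 + 2*0)) = 27*(51 + (-5 + 0)) = 27*(51 - 5) = 27*46 = 1242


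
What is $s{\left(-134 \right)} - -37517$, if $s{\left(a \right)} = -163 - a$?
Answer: $37488$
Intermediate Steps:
$s{\left(-134 \right)} - -37517 = \left(-163 - -134\right) - -37517 = \left(-163 + 134\right) + 37517 = -29 + 37517 = 37488$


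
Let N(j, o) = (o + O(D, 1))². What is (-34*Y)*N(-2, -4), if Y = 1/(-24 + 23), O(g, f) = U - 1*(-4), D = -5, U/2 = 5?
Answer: 3400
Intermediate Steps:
U = 10 (U = 2*5 = 10)
O(g, f) = 14 (O(g, f) = 10 - 1*(-4) = 10 + 4 = 14)
Y = -1 (Y = 1/(-1) = -1)
N(j, o) = (14 + o)² (N(j, o) = (o + 14)² = (14 + o)²)
(-34*Y)*N(-2, -4) = (-34*(-1))*(14 - 4)² = 34*10² = 34*100 = 3400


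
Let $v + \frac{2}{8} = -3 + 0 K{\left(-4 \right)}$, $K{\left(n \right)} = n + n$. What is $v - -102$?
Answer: $\frac{395}{4} \approx 98.75$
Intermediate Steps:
$K{\left(n \right)} = 2 n$
$v = - \frac{13}{4}$ ($v = - \frac{1}{4} - \left(3 + 0 \cdot 2 \left(-4\right)\right) = - \frac{1}{4} + \left(-3 + 0 \left(-8\right)\right) = - \frac{1}{4} + \left(-3 + 0\right) = - \frac{1}{4} - 3 = - \frac{13}{4} \approx -3.25$)
$v - -102 = - \frac{13}{4} - -102 = - \frac{13}{4} + 102 = \frac{395}{4}$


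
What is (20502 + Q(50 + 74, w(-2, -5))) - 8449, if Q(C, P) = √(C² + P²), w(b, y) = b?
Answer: 12053 + 2*√3845 ≈ 12177.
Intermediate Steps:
(20502 + Q(50 + 74, w(-2, -5))) - 8449 = (20502 + √((50 + 74)² + (-2)²)) - 8449 = (20502 + √(124² + 4)) - 8449 = (20502 + √(15376 + 4)) - 8449 = (20502 + √15380) - 8449 = (20502 + 2*√3845) - 8449 = 12053 + 2*√3845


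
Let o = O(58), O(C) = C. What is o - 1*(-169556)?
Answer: 169614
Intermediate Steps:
o = 58
o - 1*(-169556) = 58 - 1*(-169556) = 58 + 169556 = 169614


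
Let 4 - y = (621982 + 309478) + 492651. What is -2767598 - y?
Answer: -1343491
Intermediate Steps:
y = -1424107 (y = 4 - ((621982 + 309478) + 492651) = 4 - (931460 + 492651) = 4 - 1*1424111 = 4 - 1424111 = -1424107)
-2767598 - y = -2767598 - 1*(-1424107) = -2767598 + 1424107 = -1343491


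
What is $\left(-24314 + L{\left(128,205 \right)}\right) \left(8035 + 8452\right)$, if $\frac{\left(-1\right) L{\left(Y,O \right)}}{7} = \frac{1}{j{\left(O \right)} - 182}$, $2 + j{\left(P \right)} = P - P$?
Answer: $- \frac{73759029503}{184} \approx -4.0086 \cdot 10^{8}$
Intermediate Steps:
$j{\left(P \right)} = -2$ ($j{\left(P \right)} = -2 + \left(P - P\right) = -2 + 0 = -2$)
$L{\left(Y,O \right)} = \frac{7}{184}$ ($L{\left(Y,O \right)} = - \frac{7}{-2 - 182} = - \frac{7}{-184} = \left(-7\right) \left(- \frac{1}{184}\right) = \frac{7}{184}$)
$\left(-24314 + L{\left(128,205 \right)}\right) \left(8035 + 8452\right) = \left(-24314 + \frac{7}{184}\right) \left(8035 + 8452\right) = \left(- \frac{4473769}{184}\right) 16487 = - \frac{73759029503}{184}$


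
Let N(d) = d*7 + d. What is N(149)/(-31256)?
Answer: -149/3907 ≈ -0.038137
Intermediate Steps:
N(d) = 8*d (N(d) = 7*d + d = 8*d)
N(149)/(-31256) = (8*149)/(-31256) = 1192*(-1/31256) = -149/3907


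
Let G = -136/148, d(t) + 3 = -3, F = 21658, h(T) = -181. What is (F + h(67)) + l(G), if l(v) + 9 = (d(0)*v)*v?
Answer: 29382756/1369 ≈ 21463.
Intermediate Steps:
d(t) = -6 (d(t) = -3 - 3 = -6)
G = -34/37 (G = -136*1/148 = -34/37 ≈ -0.91892)
l(v) = -9 - 6*v² (l(v) = -9 + (-6*v)*v = -9 - 6*v²)
(F + h(67)) + l(G) = (21658 - 181) + (-9 - 6*(-34/37)²) = 21477 + (-9 - 6*1156/1369) = 21477 + (-9 - 6936/1369) = 21477 - 19257/1369 = 29382756/1369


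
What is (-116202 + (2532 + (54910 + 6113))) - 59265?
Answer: -111912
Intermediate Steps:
(-116202 + (2532 + (54910 + 6113))) - 59265 = (-116202 + (2532 + 61023)) - 59265 = (-116202 + 63555) - 59265 = -52647 - 59265 = -111912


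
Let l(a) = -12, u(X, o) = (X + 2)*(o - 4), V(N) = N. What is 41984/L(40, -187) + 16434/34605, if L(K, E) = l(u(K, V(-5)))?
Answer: -40351642/11535 ≈ -3498.2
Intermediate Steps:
u(X, o) = (-4 + o)*(2 + X) (u(X, o) = (2 + X)*(-4 + o) = (-4 + o)*(2 + X))
L(K, E) = -12
41984/L(40, -187) + 16434/34605 = 41984/(-12) + 16434/34605 = 41984*(-1/12) + 16434*(1/34605) = -10496/3 + 1826/3845 = -40351642/11535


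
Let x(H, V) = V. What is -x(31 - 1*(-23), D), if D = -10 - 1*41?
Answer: 51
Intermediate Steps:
D = -51 (D = -10 - 41 = -51)
-x(31 - 1*(-23), D) = -1*(-51) = 51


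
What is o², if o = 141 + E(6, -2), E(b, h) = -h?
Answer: 20449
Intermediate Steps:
o = 143 (o = 141 - 1*(-2) = 141 + 2 = 143)
o² = 143² = 20449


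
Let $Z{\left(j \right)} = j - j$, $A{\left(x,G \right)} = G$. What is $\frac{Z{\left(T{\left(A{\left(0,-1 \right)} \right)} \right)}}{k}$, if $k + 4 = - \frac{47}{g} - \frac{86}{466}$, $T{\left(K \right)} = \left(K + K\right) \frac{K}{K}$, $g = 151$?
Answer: $0$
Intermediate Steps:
$T{\left(K \right)} = 2 K$ ($T{\left(K \right)} = 2 K 1 = 2 K$)
$Z{\left(j \right)} = 0$
$k = - \frac{158176}{35183}$ ($k = -4 - \left(\frac{43}{233} + \frac{47}{151}\right) = -4 - \frac{17444}{35183} = - \frac{158176}{35183} \approx -4.4958$)
$\frac{Z{\left(T{\left(A{\left(0,-1 \right)} \right)} \right)}}{k} = \frac{0}{- \frac{158176}{35183}} = 0 \left(- \frac{35183}{158176}\right) = 0$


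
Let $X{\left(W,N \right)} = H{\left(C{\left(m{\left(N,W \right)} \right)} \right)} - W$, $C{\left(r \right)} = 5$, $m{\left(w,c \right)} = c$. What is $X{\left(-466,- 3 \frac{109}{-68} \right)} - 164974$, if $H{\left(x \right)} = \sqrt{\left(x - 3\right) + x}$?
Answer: $-164508 + \sqrt{7} \approx -1.6451 \cdot 10^{5}$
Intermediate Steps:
$H{\left(x \right)} = \sqrt{-3 + 2 x}$ ($H{\left(x \right)} = \sqrt{\left(x - 3\right) + x} = \sqrt{\left(-3 + x\right) + x} = \sqrt{-3 + 2 x}$)
$X{\left(W,N \right)} = \sqrt{7} - W$ ($X{\left(W,N \right)} = \sqrt{-3 + 2 \cdot 5} - W = \sqrt{-3 + 10} - W = \sqrt{7} - W$)
$X{\left(-466,- 3 \frac{109}{-68} \right)} - 164974 = \left(\sqrt{7} - -466\right) - 164974 = \left(\sqrt{7} + 466\right) - 164974 = \left(466 + \sqrt{7}\right) - 164974 = -164508 + \sqrt{7}$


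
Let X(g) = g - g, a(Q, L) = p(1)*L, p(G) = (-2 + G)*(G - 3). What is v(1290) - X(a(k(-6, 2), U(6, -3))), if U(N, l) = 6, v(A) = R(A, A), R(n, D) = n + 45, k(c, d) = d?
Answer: 1335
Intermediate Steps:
p(G) = (-3 + G)*(-2 + G) (p(G) = (-2 + G)*(-3 + G) = (-3 + G)*(-2 + G))
R(n, D) = 45 + n
v(A) = 45 + A
a(Q, L) = 2*L (a(Q, L) = (6 + 1² - 5*1)*L = (6 + 1 - 5)*L = 2*L)
X(g) = 0
v(1290) - X(a(k(-6, 2), U(6, -3))) = (45 + 1290) - 1*0 = 1335 + 0 = 1335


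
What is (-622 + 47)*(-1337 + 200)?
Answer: 653775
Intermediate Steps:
(-622 + 47)*(-1337 + 200) = -575*(-1137) = 653775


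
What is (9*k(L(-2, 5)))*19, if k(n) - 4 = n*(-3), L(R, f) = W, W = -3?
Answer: 2223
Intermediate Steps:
L(R, f) = -3
k(n) = 4 - 3*n (k(n) = 4 + n*(-3) = 4 - 3*n)
(9*k(L(-2, 5)))*19 = (9*(4 - 3*(-3)))*19 = (9*(4 + 9))*19 = (9*13)*19 = 117*19 = 2223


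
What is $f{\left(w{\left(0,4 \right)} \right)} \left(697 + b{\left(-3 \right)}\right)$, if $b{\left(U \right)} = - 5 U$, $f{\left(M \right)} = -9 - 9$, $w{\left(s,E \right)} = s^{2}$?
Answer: $-12816$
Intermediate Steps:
$f{\left(M \right)} = -18$ ($f{\left(M \right)} = -9 - 9 = -18$)
$f{\left(w{\left(0,4 \right)} \right)} \left(697 + b{\left(-3 \right)}\right) = - 18 \left(697 - -15\right) = - 18 \left(697 + 15\right) = \left(-18\right) 712 = -12816$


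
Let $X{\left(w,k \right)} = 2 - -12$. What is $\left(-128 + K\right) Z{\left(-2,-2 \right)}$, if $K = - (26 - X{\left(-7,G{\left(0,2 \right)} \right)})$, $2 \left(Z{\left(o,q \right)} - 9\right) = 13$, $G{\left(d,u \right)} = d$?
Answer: $-2170$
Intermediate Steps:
$X{\left(w,k \right)} = 14$ ($X{\left(w,k \right)} = 2 + 12 = 14$)
$Z{\left(o,q \right)} = \frac{31}{2}$ ($Z{\left(o,q \right)} = 9 + \frac{1}{2} \cdot 13 = 9 + \frac{13}{2} = \frac{31}{2}$)
$K = -12$ ($K = - (26 - 14) = \left(-1\right) 12 = -12$)
$\left(-128 + K\right) Z{\left(-2,-2 \right)} = \left(-128 - 12\right) \frac{31}{2} = \left(-140\right) \frac{31}{2} = -2170$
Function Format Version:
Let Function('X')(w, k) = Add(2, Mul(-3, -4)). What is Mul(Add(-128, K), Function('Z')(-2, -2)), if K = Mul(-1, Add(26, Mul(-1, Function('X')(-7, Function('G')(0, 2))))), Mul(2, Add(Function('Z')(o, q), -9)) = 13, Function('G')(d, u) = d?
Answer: -2170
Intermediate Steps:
Function('X')(w, k) = 14 (Function('X')(w, k) = Add(2, 12) = 14)
Function('Z')(o, q) = Rational(31, 2) (Function('Z')(o, q) = Add(9, Mul(Rational(1, 2), 13)) = Add(9, Rational(13, 2)) = Rational(31, 2))
K = -12 (K = Mul(-1, Add(26, Mul(-1, 14))) = Mul(-1, Add(26, -14)) = Mul(-1, 12) = -12)
Mul(Add(-128, K), Function('Z')(-2, -2)) = Mul(Add(-128, -12), Rational(31, 2)) = Mul(-140, Rational(31, 2)) = -2170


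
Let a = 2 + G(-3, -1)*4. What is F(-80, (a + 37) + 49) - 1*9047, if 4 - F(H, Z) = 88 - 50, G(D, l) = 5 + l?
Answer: -9081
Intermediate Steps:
a = 18 (a = 2 + (5 - 1)*4 = 2 + 4*4 = 2 + 16 = 18)
F(H, Z) = -34 (F(H, Z) = 4 - (88 - 50) = 4 - 1*38 = 4 - 38 = -34)
F(-80, (a + 37) + 49) - 1*9047 = -34 - 1*9047 = -34 - 9047 = -9081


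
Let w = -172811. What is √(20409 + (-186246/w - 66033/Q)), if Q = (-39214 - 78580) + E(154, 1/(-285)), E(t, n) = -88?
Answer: √30040371125676066246/38364042 ≈ 142.87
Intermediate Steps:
Q = -117882 (Q = (-39214 - 78580) - 88 = -117794 - 88 = -117882)
√(20409 + (-186246/w - 66033/Q)) = √(20409 + (-186246/(-172811) - 66033/(-117882))) = √(20409 + (-186246*(-1/172811) - 66033*(-1/117882))) = √(20409 + (186246/172811 + 7337/13098)) = √(20409 + 62836685/38364042) = √(783034569863/38364042) = √30040371125676066246/38364042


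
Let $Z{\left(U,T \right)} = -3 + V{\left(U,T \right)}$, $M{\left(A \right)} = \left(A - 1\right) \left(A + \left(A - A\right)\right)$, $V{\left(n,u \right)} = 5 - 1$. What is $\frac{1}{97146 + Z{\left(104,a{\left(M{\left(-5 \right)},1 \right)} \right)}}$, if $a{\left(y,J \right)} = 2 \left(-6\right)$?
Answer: $\frac{1}{97147} \approx 1.0294 \cdot 10^{-5}$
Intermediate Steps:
$V{\left(n,u \right)} = 4$ ($V{\left(n,u \right)} = 5 - 1 = 4$)
$M{\left(A \right)} = A \left(-1 + A\right)$ ($M{\left(A \right)} = \left(-1 + A\right) \left(A + 0\right) = \left(-1 + A\right) A = A \left(-1 + A\right)$)
$a{\left(y,J \right)} = -12$
$Z{\left(U,T \right)} = 1$ ($Z{\left(U,T \right)} = -3 + 4 = 1$)
$\frac{1}{97146 + Z{\left(104,a{\left(M{\left(-5 \right)},1 \right)} \right)}} = \frac{1}{97146 + 1} = \frac{1}{97147}$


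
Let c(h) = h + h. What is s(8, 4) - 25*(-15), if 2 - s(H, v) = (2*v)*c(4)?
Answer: 313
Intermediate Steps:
c(h) = 2*h
s(H, v) = 2 - 16*v (s(H, v) = 2 - 2*v*2*4 = 2 - 2*v*8 = 2 - 16*v)
s(8, 4) - 25*(-15) = (2 - 16*4) - 25*(-15) = (2 - 64) + 375 = -62 + 375 = 313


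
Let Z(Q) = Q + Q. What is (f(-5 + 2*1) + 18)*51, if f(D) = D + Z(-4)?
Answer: 357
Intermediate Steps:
Z(Q) = 2*Q
f(D) = -8 + D (f(D) = D + 2*(-4) = D - 8 = -8 + D)
(f(-5 + 2*1) + 18)*51 = ((-8 + (-5 + 2*1)) + 18)*51 = ((-8 + (-5 + 2)) + 18)*51 = ((-8 - 3) + 18)*51 = (-11 + 18)*51 = 7*51 = 357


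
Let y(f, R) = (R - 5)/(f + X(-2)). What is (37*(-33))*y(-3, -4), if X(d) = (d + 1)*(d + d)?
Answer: 10989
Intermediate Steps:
X(d) = 2*d*(1 + d) (X(d) = (1 + d)*(2*d) = 2*d*(1 + d))
y(f, R) = (-5 + R)/(4 + f) (y(f, R) = (R - 5)/(f + 2*(-2)*(1 - 2)) = (-5 + R)/(f + 2*(-2)*(-1)) = (-5 + R)/(f + 4) = (-5 + R)/(4 + f))
(37*(-33))*y(-3, -4) = (37*(-33))*((-5 - 4)/(4 - 3)) = -1221*(-9)/1 = -1221*(-9) = 10989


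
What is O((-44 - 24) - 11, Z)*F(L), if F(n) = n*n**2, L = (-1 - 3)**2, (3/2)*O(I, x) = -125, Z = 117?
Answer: -1024000/3 ≈ -3.4133e+5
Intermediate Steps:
O(I, x) = -250/3 (O(I, x) = (2/3)*(-125) = -250/3)
L = 16 (L = (-4)**2 = 16)
F(n) = n**3
O((-44 - 24) - 11, Z)*F(L) = -250/3*16**3 = -250/3*4096 = -1024000/3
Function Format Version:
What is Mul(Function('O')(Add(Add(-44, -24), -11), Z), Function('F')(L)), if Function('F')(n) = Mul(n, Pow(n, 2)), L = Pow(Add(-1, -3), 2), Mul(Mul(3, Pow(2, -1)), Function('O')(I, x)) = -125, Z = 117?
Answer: Rational(-1024000, 3) ≈ -3.4133e+5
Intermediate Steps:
Function('O')(I, x) = Rational(-250, 3) (Function('O')(I, x) = Mul(Rational(2, 3), -125) = Rational(-250, 3))
L = 16 (L = Pow(-4, 2) = 16)
Function('F')(n) = Pow(n, 3)
Mul(Function('O')(Add(Add(-44, -24), -11), Z), Function('F')(L)) = Mul(Rational(-250, 3), Pow(16, 3)) = Mul(Rational(-250, 3), 4096) = Rational(-1024000, 3)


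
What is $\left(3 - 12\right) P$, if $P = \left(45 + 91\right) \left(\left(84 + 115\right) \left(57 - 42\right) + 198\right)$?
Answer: $-3895992$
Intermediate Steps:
$P = 432888$ ($P = 136 \left(199 \cdot 15 + 198\right) = 136 \left(2985 + 198\right) = 136 \cdot 3183 = 432888$)
$\left(3 - 12\right) P = \left(3 - 12\right) 432888 = \left(-9\right) 432888 = -3895992$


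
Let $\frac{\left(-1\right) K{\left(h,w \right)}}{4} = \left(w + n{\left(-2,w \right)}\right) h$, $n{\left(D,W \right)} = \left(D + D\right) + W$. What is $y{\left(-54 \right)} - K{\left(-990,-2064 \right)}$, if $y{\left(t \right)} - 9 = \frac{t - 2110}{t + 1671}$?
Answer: $\frac{26458530629}{1617} \approx 1.6363 \cdot 10^{7}$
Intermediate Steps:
$n{\left(D,W \right)} = W + 2 D$ ($n{\left(D,W \right)} = 2 D + W = W + 2 D$)
$K{\left(h,w \right)} = - 4 h \left(-4 + 2 w\right)$ ($K{\left(h,w \right)} = - 4 \left(w + \left(w + 2 \left(-2\right)\right)\right) h = - 4 \left(w + \left(w - 4\right)\right) h = - 4 \left(w + \left(-4 + w\right)\right) h = - 4 \left(-4 + 2 w\right) h = - 4 h \left(-4 + 2 w\right)$)
$y{\left(t \right)} = 9 + \frac{-2110 + t}{1671 + t}$ ($y{\left(t \right)} = 9 + \frac{t - 2110}{t + 1671} = 9 + \frac{-2110 + t}{1671 + t}$)
$y{\left(-54 \right)} - K{\left(-990,-2064 \right)} = \frac{12929 + 10 \left(-54\right)}{1671 - 54} - 8 \left(-990\right) \left(2 - -2064\right) = \frac{12929 - 540}{1617} - 8 \left(-990\right) \left(2 + 2064\right) = \frac{1}{1617} \cdot 12389 - 8 \left(-990\right) 2066 = \frac{12389}{1617} - -16362720 = \frac{12389}{1617} + 16362720 = \frac{26458530629}{1617}$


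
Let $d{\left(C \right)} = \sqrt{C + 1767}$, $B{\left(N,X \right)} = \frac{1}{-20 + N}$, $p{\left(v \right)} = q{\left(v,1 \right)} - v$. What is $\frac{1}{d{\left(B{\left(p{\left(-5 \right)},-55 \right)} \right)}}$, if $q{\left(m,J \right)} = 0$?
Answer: $\frac{\sqrt{99390}}{13252} \approx 0.02379$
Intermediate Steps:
$p{\left(v \right)} = - v$ ($p{\left(v \right)} = 0 - v = - v$)
$d{\left(C \right)} = \sqrt{1767 + C}$
$\frac{1}{d{\left(B{\left(p{\left(-5 \right)},-55 \right)} \right)}} = \frac{1}{\sqrt{1767 + \frac{1}{-20 - -5}}} = \frac{1}{\sqrt{1767 + \frac{1}{-20 + 5}}} = \frac{1}{\sqrt{1767 + \frac{1}{-15}}} = \frac{1}{\sqrt{1767 - \frac{1}{15}}} = \frac{1}{\sqrt{\frac{26504}{15}}} = \frac{1}{\frac{2}{15} \sqrt{99390}} = \frac{\sqrt{99390}}{13252}$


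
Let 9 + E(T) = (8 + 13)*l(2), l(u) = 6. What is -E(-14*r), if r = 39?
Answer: -117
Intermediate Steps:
E(T) = 117 (E(T) = -9 + (8 + 13)*6 = -9 + 21*6 = -9 + 126 = 117)
-E(-14*r) = -1*117 = -117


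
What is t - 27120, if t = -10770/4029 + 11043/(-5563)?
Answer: -202651277999/7471109 ≈ -27125.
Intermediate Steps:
t = -34801919/7471109 (t = -10770*1/4029 + 11043*(-1/5563) = -3590/1343 - 11043/5563 = -34801919/7471109 ≈ -4.6582)
t - 27120 = -34801919/7471109 - 27120 = -202651277999/7471109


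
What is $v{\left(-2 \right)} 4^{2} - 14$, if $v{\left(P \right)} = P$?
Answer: $-46$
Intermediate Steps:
$v{\left(-2 \right)} 4^{2} - 14 = - 2 \cdot 4^{2} - 14 = \left(-2\right) 16 - 14 = -32 - 14 = -46$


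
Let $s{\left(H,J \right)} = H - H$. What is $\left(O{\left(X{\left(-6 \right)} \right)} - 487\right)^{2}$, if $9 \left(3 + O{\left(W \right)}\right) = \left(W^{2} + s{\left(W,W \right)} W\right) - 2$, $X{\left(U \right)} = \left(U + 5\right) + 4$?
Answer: $\frac{19386409}{81} \approx 2.3934 \cdot 10^{5}$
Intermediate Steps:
$X{\left(U \right)} = 9 + U$ ($X{\left(U \right)} = \left(5 + U\right) + 4 = 9 + U$)
$s{\left(H,J \right)} = 0$
$O{\left(W \right)} = - \frac{29}{9} + \frac{W^{2}}{9}$ ($O{\left(W \right)} = -3 + \frac{\left(W^{2} + 0 W\right) - 2}{9} = -3 + \frac{\left(W^{2} + 0\right) - 2}{9} = -3 + \frac{W^{2} - 2}{9} = -3 + \frac{-2 + W^{2}}{9} = -3 + \left(- \frac{2}{9} + \frac{W^{2}}{9}\right) = - \frac{29}{9} + \frac{W^{2}}{9}$)
$\left(O{\left(X{\left(-6 \right)} \right)} - 487\right)^{2} = \left(\left(- \frac{29}{9} + \frac{\left(9 - 6\right)^{2}}{9}\right) - 487\right)^{2} = \left(\left(- \frac{29}{9} + \frac{3^{2}}{9}\right) - 487\right)^{2} = \left(\left(- \frac{29}{9} + \frac{1}{9} \cdot 9\right) - 487\right)^{2} = \left(\left(- \frac{29}{9} + 1\right) - 487\right)^{2} = \left(- \frac{20}{9} - 487\right)^{2} = \left(- \frac{4403}{9}\right)^{2} = \frac{19386409}{81}$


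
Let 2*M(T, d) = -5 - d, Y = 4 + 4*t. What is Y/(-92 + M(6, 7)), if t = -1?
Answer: 0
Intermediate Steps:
Y = 0 (Y = 4 + 4*(-1) = 4 - 4 = 0)
M(T, d) = -5/2 - d/2 (M(T, d) = (-5 - d)/2 = -5/2 - d/2)
Y/(-92 + M(6, 7)) = 0/(-92 + (-5/2 - ½*7)) = 0/(-92 + (-5/2 - 7/2)) = 0/(-92 - 6) = 0/(-98) = -1/98*0 = 0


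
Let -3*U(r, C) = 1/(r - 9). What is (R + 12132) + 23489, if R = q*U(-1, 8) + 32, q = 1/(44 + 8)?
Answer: 55618681/1560 ≈ 35653.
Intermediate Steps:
q = 1/52 ≈ 0.019231
U(r, C) = -1/(3*(-9 + r)) (U(r, C) = -1/(3*(r - 9)) = -1/(3*(-9 + r)))
R = 49921/1560 (R = (-1/(-27 + 3*(-1)))/52 + 32 = (-1/(-27 - 3))/52 + 32 = (-1/(-30))/52 + 32 = (-1*(-1/30))/52 + 32 = (1/52)*(1/30) + 32 = 1/1560 + 32 = 49921/1560 ≈ 32.001)
(R + 12132) + 23489 = (49921/1560 + 12132) + 23489 = 18975841/1560 + 23489 = 55618681/1560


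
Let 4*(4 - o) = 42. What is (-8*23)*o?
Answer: 1196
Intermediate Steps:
o = -13/2 (o = 4 - ¼*42 = 4 - 21/2 = -13/2 ≈ -6.5000)
(-8*23)*o = -8*23*(-13/2) = -184*(-13/2) = 1196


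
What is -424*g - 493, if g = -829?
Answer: 351003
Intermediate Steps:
-424*g - 493 = -424*(-829) - 493 = 351496 - 493 = 351003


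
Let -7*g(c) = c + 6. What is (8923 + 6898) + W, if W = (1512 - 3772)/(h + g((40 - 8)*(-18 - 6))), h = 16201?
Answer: 1806251929/114169 ≈ 15821.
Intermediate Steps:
g(c) = -6/7 - c/7 (g(c) = -(c + 6)/7 = -(6 + c)/7 = -6/7 - c/7)
W = -15820/114169 (W = (1512 - 3772)/(16201 + (-6/7 - (40 - 8)*(-18 - 6)/7)) = -2260/(16201 + (-6/7 - 32*(-24)/7)) = -2260/(16201 + (-6/7 - 1/7*(-768))) = -2260/(16201 + (-6/7 + 768/7)) = -2260/(16201 + 762/7) = -2260/114169/7 = -2260*7/114169 = -15820/114169 ≈ -0.13857)
(8923 + 6898) + W = (8923 + 6898) - 15820/114169 = 15821 - 15820/114169 = 1806251929/114169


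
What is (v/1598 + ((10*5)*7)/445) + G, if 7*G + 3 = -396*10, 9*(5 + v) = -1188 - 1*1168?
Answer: -5067080717/8959986 ≈ -565.52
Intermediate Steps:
v = -2401/9 (v = -5 + (-1188 - 1*1168)/9 = -5 + (-1188 - 1168)/9 = -5 + (⅑)*(-2356) = -5 - 2356/9 = -2401/9 ≈ -266.78)
G = -3963/7 (G = -3/7 + (-396*10)/7 = -3/7 + (⅐)*(-3960) = -3/7 - 3960/7 = -3963/7 ≈ -566.14)
(v/1598 + ((10*5)*7)/445) + G = (-2401/9/1598 + ((10*5)*7)/445) - 3963/7 = (-2401/9*1/1598 + (50*7)*(1/445)) - 3963/7 = (-2401/14382 + 350*(1/445)) - 3963/7 = (-2401/14382 + 70/89) - 3963/7 = 793051/1279998 - 3963/7 = -5067080717/8959986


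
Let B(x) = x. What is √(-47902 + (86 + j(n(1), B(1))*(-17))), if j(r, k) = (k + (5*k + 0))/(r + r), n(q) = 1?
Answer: I*√47867 ≈ 218.79*I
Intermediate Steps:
j(r, k) = 3*k/r (j(r, k) = (k + 5*k)/((2*r)) = (6*k)*(1/(2*r)) = 3*k/r)
√(-47902 + (86 + j(n(1), B(1))*(-17))) = √(-47902 + (86 + (3*1/1)*(-17))) = √(-47902 + (86 + (3*1*1)*(-17))) = √(-47902 + (86 + 3*(-17))) = √(-47902 + (86 - 51)) = √(-47902 + 35) = √(-47867) = I*√47867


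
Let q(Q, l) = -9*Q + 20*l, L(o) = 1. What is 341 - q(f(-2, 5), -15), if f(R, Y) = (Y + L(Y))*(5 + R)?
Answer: 803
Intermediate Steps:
f(R, Y) = (1 + Y)*(5 + R) (f(R, Y) = (Y + 1)*(5 + R) = (1 + Y)*(5 + R))
341 - q(f(-2, 5), -15) = 341 - (-9*(5 - 2 + 5*5 - 2*5) + 20*(-15)) = 341 - (-9*(5 - 2 + 25 - 10) - 300) = 341 - (-9*18 - 300) = 341 - (-162 - 300) = 341 - 1*(-462) = 341 + 462 = 803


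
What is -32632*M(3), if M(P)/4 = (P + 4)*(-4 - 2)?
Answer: 5482176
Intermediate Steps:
M(P) = -96 - 24*P (M(P) = 4*((P + 4)*(-4 - 2)) = 4*((4 + P)*(-6)) = 4*(-24 - 6*P) = -96 - 24*P)
-32632*M(3) = -32632*(-96 - 24*3) = -32632*(-96 - 72) = -32632*(-168) = 5482176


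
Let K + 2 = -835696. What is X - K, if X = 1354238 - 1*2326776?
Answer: -136840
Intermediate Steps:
K = -835698 (K = -2 - 835696 = -835698)
X = -972538 (X = 1354238 - 2326776 = -972538)
X - K = -972538 - 1*(-835698) = -972538 + 835698 = -136840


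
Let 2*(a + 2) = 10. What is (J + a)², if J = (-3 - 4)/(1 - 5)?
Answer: 361/16 ≈ 22.563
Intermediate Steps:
J = 7/4 (J = -7/(-4) = -7*(-¼) = 7/4 ≈ 1.7500)
a = 3 (a = -2 + (½)*10 = -2 + 5 = 3)
(J + a)² = (7/4 + 3)² = (19/4)² = 361/16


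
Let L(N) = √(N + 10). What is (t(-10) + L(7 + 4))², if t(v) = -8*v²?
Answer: (-800 + √21)² ≈ 6.3269e+5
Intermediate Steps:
L(N) = √(10 + N)
(t(-10) + L(7 + 4))² = (-8*(-10)² + √(10 + (7 + 4)))² = (-8*100 + √(10 + 11))² = (-800 + √21)²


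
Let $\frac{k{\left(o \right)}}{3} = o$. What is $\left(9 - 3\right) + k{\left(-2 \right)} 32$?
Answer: $-186$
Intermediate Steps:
$k{\left(o \right)} = 3 o$
$\left(9 - 3\right) + k{\left(-2 \right)} 32 = \left(9 - 3\right) + 3 \left(-2\right) 32 = \left(9 - 3\right) - 192 = 6 - 192 = -186$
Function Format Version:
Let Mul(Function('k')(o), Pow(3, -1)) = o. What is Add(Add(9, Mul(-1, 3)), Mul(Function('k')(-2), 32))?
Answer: -186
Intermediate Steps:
Function('k')(o) = Mul(3, o)
Add(Add(9, Mul(-1, 3)), Mul(Function('k')(-2), 32)) = Add(Add(9, Mul(-1, 3)), Mul(Mul(3, -2), 32)) = Add(Add(9, -3), Mul(-6, 32)) = Add(6, -192) = -186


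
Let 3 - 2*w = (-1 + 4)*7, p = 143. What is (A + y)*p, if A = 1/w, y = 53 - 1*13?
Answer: 51337/9 ≈ 5704.1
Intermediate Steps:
y = 40 (y = 53 - 13 = 40)
w = -9 (w = 3/2 - (-1 + 4)*7/2 = 3/2 - 3*7/2 = 3/2 - ½*21 = 3/2 - 21/2 = -9)
A = -⅑ (A = 1/(-9) = -⅑ ≈ -0.11111)
(A + y)*p = (-⅑ + 40)*143 = (359/9)*143 = 51337/9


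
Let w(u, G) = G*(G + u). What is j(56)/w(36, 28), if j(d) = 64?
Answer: 1/28 ≈ 0.035714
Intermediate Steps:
j(56)/w(36, 28) = 64/((28*(28 + 36))) = 64/((28*64)) = 64/1792 = 64*(1/1792) = 1/28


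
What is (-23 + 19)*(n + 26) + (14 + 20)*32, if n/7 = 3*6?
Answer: 480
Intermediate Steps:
n = 126 (n = 7*(3*6) = 7*18 = 126)
(-23 + 19)*(n + 26) + (14 + 20)*32 = (-23 + 19)*(126 + 26) + (14 + 20)*32 = -4*152 + 34*32 = -608 + 1088 = 480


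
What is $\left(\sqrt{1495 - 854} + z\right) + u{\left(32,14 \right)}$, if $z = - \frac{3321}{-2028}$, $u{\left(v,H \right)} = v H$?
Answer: $\frac{303955}{676} + \sqrt{641} \approx 474.96$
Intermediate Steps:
$u{\left(v,H \right)} = H v$
$z = \frac{1107}{676}$ ($z = \left(-3321\right) \left(- \frac{1}{2028}\right) = \frac{1107}{676} \approx 1.6376$)
$\left(\sqrt{1495 - 854} + z\right) + u{\left(32,14 \right)} = \left(\sqrt{1495 - 854} + \frac{1107}{676}\right) + 14 \cdot 32 = \left(\sqrt{641} + \frac{1107}{676}\right) + 448 = \left(\frac{1107}{676} + \sqrt{641}\right) + 448 = \frac{303955}{676} + \sqrt{641}$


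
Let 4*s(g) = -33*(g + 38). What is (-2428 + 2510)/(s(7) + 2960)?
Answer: 328/10355 ≈ 0.031676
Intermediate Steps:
s(g) = -627/2 - 33*g/4 (s(g) = (-33*(g + 38))/4 = (-33*(38 + g))/4 = (-1254 - 33*g)/4 = -627/2 - 33*g/4)
(-2428 + 2510)/(s(7) + 2960) = (-2428 + 2510)/((-627/2 - 33/4*7) + 2960) = 82/((-627/2 - 231/4) + 2960) = 82/(-1485/4 + 2960) = 82/(10355/4) = 82*(4/10355) = 328/10355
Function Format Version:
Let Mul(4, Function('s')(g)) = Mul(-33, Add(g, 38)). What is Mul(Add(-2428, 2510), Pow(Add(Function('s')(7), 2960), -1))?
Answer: Rational(328, 10355) ≈ 0.031676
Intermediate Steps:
Function('s')(g) = Add(Rational(-627, 2), Mul(Rational(-33, 4), g)) (Function('s')(g) = Mul(Rational(1, 4), Mul(-33, Add(g, 38))) = Mul(Rational(1, 4), Mul(-33, Add(38, g))) = Mul(Rational(1, 4), Add(-1254, Mul(-33, g))) = Add(Rational(-627, 2), Mul(Rational(-33, 4), g)))
Mul(Add(-2428, 2510), Pow(Add(Function('s')(7), 2960), -1)) = Mul(Add(-2428, 2510), Pow(Add(Add(Rational(-627, 2), Mul(Rational(-33, 4), 7)), 2960), -1)) = Mul(82, Pow(Add(Add(Rational(-627, 2), Rational(-231, 4)), 2960), -1)) = Mul(82, Pow(Add(Rational(-1485, 4), 2960), -1)) = Mul(82, Pow(Rational(10355, 4), -1)) = Mul(82, Rational(4, 10355)) = Rational(328, 10355)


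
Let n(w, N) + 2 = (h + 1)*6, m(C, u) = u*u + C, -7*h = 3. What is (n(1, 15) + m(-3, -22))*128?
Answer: 432256/7 ≈ 61751.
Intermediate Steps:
h = -3/7 (h = -⅐*3 = -3/7 ≈ -0.42857)
m(C, u) = C + u² (m(C, u) = u² + C = C + u²)
n(w, N) = 10/7 (n(w, N) = -2 + (-3/7 + 1)*6 = -2 + (4/7)*6 = -2 + 24/7 = 10/7)
(n(1, 15) + m(-3, -22))*128 = (10/7 + (-3 + (-22)²))*128 = (10/7 + (-3 + 484))*128 = (10/7 + 481)*128 = (3377/7)*128 = 432256/7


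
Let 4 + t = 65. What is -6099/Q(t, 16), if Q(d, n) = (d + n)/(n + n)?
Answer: -195168/77 ≈ -2534.6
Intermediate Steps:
t = 61 (t = -4 + 65 = 61)
Q(d, n) = (d + n)/(2*n) (Q(d, n) = (d + n)/((2*n)) = (d + n)*(1/(2*n)) = (d + n)/(2*n))
-6099/Q(t, 16) = -6099*32/(61 + 16) = -6099/((1/2)*(1/16)*77) = -6099/77/32 = -6099*32/77 = -195168/77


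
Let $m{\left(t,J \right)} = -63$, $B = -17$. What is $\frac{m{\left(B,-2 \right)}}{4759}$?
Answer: $- \frac{63}{4759} \approx -0.013238$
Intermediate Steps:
$\frac{m{\left(B,-2 \right)}}{4759} = - \frac{63}{4759}$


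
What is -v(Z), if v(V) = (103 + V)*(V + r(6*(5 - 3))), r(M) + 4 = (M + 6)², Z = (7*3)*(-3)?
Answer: -10280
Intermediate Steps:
Z = -63 (Z = 21*(-3) = -63)
r(M) = -4 + (6 + M)² (r(M) = -4 + (M + 6)² = -4 + (6 + M)²)
v(V) = (103 + V)*(320 + V) (v(V) = (103 + V)*(V + (-4 + (6 + 6*(5 - 3))²)) = (103 + V)*(V + (-4 + (6 + 6*2)²)) = (103 + V)*(V + (-4 + (6 + 12)²)) = (103 + V)*(V + (-4 + 18²)) = (103 + V)*(V + (-4 + 324)) = (103 + V)*(V + 320) = (103 + V)*(320 + V))
-v(Z) = -(32960 + (-63)² + 423*(-63)) = -(32960 + 3969 - 26649) = -1*10280 = -10280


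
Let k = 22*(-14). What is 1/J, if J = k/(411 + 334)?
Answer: -745/308 ≈ -2.4188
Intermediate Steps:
k = -308
J = -308/745 (J = -308/(411 + 334) = -308/745 ≈ -0.41342)
1/J = 1/(-308/745) = -745/308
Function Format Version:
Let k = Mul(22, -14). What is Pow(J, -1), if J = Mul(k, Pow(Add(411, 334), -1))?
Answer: Rational(-745, 308) ≈ -2.4188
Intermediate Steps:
k = -308
J = Rational(-308, 745) (J = Mul(-308, Pow(Add(411, 334), -1)) = Mul(-308, Pow(745, -1)) = Mul(-308, Rational(1, 745)) = Rational(-308, 745) ≈ -0.41342)
Pow(J, -1) = Pow(Rational(-308, 745), -1) = Rational(-745, 308)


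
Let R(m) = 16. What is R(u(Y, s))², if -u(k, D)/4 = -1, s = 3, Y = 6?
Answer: 256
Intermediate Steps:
u(k, D) = 4 (u(k, D) = -4*(-1) = 4)
R(u(Y, s))² = 16² = 256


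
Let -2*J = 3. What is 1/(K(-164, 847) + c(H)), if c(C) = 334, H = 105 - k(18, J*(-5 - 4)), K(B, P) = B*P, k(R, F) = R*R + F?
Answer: -1/138574 ≈ -7.2164e-6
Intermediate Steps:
J = -3/2 (J = -½*3 = -3/2 ≈ -1.5000)
k(R, F) = F + R² (k(R, F) = R² + F = F + R²)
H = -465/2 (H = 105 - (-3*(-5 - 4)/2 + 18²) = 105 - (-3/2*(-9) + 324) = 105 - (27/2 + 324) = 105 - 1*675/2 = 105 - 675/2 = -465/2 ≈ -232.50)
1/(K(-164, 847) + c(H)) = 1/(-164*847 + 334) = 1/(-138908 + 334) = 1/(-138574) = -1/138574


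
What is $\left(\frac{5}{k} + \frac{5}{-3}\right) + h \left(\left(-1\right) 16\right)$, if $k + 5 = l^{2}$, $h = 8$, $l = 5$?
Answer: $- \frac{1553}{12} \approx -129.42$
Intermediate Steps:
$k = 20$ ($k = -5 + 5^{2} = -5 + 25 = 20$)
$\left(\frac{5}{k} + \frac{5}{-3}\right) + h \left(\left(-1\right) 16\right) = \left(\frac{5}{20} + \frac{5}{-3}\right) + 8 \left(\left(-1\right) 16\right) = \left(5 \cdot \frac{1}{20} + 5 \left(- \frac{1}{3}\right)\right) + 8 \left(-16\right) = \left(\frac{1}{4} - \frac{5}{3}\right) - 128 = - \frac{17}{12} - 128 = - \frac{1553}{12}$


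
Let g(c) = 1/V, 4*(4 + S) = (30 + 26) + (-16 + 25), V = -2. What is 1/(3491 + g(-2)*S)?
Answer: 8/27879 ≈ 0.00028695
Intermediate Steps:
S = 49/4 (S = -4 + ((30 + 26) + (-16 + 25))/4 = -4 + (56 + 9)/4 = -4 + (1/4)*65 = -4 + 65/4 = 49/4 ≈ 12.250)
g(c) = -1/2 (g(c) = 1/(-2) = -1/2)
1/(3491 + g(-2)*S) = 1/(3491 - 1/2*49/4) = 1/(3491 - 49/8) = 1/(27879/8) = 8/27879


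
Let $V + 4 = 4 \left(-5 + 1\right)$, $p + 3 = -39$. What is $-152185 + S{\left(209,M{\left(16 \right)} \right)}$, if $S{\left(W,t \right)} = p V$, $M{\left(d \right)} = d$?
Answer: $-151345$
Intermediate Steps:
$p = -42$ ($p = -3 - 39 = -42$)
$V = -20$ ($V = -4 + 4 \left(-5 + 1\right) = -4 + 4 \left(-4\right) = -4 - 16 = -20$)
$S{\left(W,t \right)} = 840$ ($S{\left(W,t \right)} = \left(-42\right) \left(-20\right) = 840$)
$-152185 + S{\left(209,M{\left(16 \right)} \right)} = -152185 + 840 = -151345$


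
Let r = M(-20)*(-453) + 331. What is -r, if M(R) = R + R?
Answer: -18451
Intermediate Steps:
M(R) = 2*R
r = 18451 (r = (2*(-20))*(-453) + 331 = -40*(-453) + 331 = 18120 + 331 = 18451)
-r = -1*18451 = -18451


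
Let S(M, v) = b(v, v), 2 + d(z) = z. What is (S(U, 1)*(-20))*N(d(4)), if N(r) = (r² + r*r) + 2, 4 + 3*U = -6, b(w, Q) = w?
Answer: -200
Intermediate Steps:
U = -10/3 (U = -4/3 + (⅓)*(-6) = -4/3 - 2 = -10/3 ≈ -3.3333)
d(z) = -2 + z
S(M, v) = v
N(r) = 2 + 2*r² (N(r) = (r² + r²) + 2 = 2*r² + 2 = 2 + 2*r²)
(S(U, 1)*(-20))*N(d(4)) = (1*(-20))*(2 + 2*(-2 + 4)²) = -20*(2 + 2*2²) = -20*(2 + 2*4) = -20*(2 + 8) = -20*10 = -200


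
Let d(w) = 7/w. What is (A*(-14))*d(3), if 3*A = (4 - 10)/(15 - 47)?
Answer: -49/24 ≈ -2.0417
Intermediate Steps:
A = 1/16 (A = ((4 - 10)/(15 - 47))/3 = (-6/(-32))/3 = (-6*(-1/32))/3 = (⅓)*(3/16) = 1/16 ≈ 0.062500)
(A*(-14))*d(3) = ((1/16)*(-14))*(7/3) = -49/(8*3) = -7/8*7/3 = -49/24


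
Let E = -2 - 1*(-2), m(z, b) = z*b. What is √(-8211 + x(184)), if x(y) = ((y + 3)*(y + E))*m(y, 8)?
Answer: √50640365 ≈ 7116.2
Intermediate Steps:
m(z, b) = b*z
E = 0 (E = -2 + 2 = 0)
x(y) = 8*y²*(3 + y) (x(y) = ((y + 3)*(y + 0))*(8*y) = ((3 + y)*y)*(8*y) = (y*(3 + y))*(8*y) = 8*y²*(3 + y))
√(-8211 + x(184)) = √(-8211 + 8*184²*(3 + 184)) = √(-8211 + 8*33856*187) = √(-8211 + 50648576) = √50640365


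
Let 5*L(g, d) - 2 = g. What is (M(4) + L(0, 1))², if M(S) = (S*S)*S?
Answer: 103684/25 ≈ 4147.4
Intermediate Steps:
L(g, d) = ⅖ + g/5
M(S) = S³ (M(S) = S²*S = S³)
(M(4) + L(0, 1))² = (4³ + (⅖ + (⅕)*0))² = (64 + (⅖ + 0))² = (64 + ⅖)² = (322/5)² = 103684/25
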